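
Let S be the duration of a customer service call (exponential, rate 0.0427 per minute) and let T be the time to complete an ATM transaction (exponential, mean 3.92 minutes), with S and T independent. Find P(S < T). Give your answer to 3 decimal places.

λ_1 = 0.0427, λ_2 = 1/3.92 = 0.255102.
For independent exponentials, P(S < T) = λ_1/(λ_1+λ_2) = 0.0427/0.297802 ≈ 0.143.

0.143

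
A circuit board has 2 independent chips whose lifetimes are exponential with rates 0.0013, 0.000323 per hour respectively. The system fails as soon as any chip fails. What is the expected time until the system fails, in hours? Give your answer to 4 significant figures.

The time to first failure is exponential with rate Σλ = 0.0013 + 0.000323 = 0.001623.
E[min] = 1/Σλ = 1/0.001623 = 616.143 hours.

616.1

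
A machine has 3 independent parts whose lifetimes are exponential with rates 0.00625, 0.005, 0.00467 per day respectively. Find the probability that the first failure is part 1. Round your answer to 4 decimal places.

The time to first failure is exponential with rate Σλ = 0.00625 + 0.005 + 0.00467 = 0.01592.
P(part 1 first) = λ_1/Σλ = 0.00625/0.01592 ≈ 0.3926.

0.3926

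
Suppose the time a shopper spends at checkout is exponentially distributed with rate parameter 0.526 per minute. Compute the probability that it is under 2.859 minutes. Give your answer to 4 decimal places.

0.7777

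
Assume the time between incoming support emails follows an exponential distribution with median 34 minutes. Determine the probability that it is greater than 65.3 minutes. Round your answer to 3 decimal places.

For an exponential, median = ln(2)/λ, so λ = ln 2 / 34 = 0.0203867 per minute.
P(X > 65.3) = e^(−λ·65.3) = e^(−1.3313) ≈ 0.264.

0.264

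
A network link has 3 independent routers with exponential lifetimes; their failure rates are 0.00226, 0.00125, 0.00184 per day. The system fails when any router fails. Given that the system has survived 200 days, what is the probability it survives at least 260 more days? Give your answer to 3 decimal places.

0.249

Time to first failure ~ Exp(Σλ) with Σλ = 0.00535.
By memorylessness, P(T > 200+260 | T > 200) = P(T > 260) = e^(−0.00535·260) ≈ 0.249.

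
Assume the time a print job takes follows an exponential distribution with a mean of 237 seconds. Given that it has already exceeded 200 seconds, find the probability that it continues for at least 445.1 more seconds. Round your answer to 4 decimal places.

0.1529

The rate is λ = 1/237 = 0.00421941 per second.
By the memoryless property, P(X > 200+445.1 | X > 200) = P(X > 445.1).
P(X > 445.1) = e^(−1.8781) ≈ 0.1529.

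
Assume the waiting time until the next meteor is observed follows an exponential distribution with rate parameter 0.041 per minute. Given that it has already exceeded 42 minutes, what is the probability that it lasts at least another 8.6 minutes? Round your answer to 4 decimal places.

0.7029

The exponential is memoryless, so the remaining time is again Exp(λ): the condition X > 42 is irrelevant.
P(X > 8.6) = e^(−0.3526) ≈ 0.7029.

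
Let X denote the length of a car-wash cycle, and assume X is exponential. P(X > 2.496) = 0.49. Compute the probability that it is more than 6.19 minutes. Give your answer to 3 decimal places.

0.170

e^(−λ·2.496) = 0.49 ⇒ λ = −ln(0.49)/2.496 = 0.285797.
P(X > 6.19) = e^(−0.285797·6.19) = e^(−1.7691) ≈ 0.170.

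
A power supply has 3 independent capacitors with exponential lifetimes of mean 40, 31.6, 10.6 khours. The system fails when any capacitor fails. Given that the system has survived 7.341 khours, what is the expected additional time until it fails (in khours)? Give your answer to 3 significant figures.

First-failure rate Σλ = 1/40 + 1/31.6 + 1/10.6 = 0.150985.
By memorylessness the expected residual is 1/Σλ = 6.62317 khours, regardless of the 7.341 already elapsed.

6.62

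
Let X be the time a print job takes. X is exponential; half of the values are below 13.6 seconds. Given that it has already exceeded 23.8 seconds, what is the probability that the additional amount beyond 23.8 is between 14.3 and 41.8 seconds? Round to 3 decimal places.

For an exponential, median = ln(2)/λ, so λ = ln 2 / 13.6 = 0.0509667 per second.
Memoryless: the residual past 23.8 is again Exp(λ).
P(14.3 < residual < 41.8) = e^(−λ·14.3) − e^(−λ·41.8) = 0.48248 − 0.11879 ≈ 0.364.

0.364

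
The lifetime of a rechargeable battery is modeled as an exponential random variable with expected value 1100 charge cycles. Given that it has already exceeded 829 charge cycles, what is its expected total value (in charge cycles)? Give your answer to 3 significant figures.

1930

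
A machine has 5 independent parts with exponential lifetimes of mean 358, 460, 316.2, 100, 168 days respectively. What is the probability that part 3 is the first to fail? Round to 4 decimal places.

0.1313

Rates: λ_i = 1/mean_i → 0.0027933, 0.00217391, 0.00316256, 0.01, 0.00595238; Σλ = 0.0240821.
P(part 3 first) = λ_3/Σλ = 0.00316256/0.0240821 ≈ 0.1313.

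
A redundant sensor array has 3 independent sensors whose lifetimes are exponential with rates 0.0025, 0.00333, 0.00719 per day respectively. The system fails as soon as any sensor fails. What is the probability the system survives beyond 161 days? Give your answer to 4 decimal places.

The time to first failure is exponential with rate Σλ = 0.0025 + 0.00333 + 0.00719 = 0.01302.
P(min > 161) = e^(−0.01302·161) = e^(−2.0962) ≈ 0.1229.

0.1229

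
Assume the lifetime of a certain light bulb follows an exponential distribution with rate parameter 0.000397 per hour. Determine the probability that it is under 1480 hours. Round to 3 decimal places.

P(X ≤ 1480) = 1 − e^(−λ·1480) = 1 − e^(−0.58756) ≈ 0.444.

0.444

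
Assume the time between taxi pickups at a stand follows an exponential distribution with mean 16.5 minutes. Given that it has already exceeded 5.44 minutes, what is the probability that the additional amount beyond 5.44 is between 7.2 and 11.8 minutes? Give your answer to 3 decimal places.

0.157

The rate is λ = 1/16.5 = 0.0606061 per minute.
Memoryless: the residual past 5.44 is again Exp(λ).
P(7.2 < residual < 11.8) = e^(−λ·7.2) − e^(−λ·11.8) = 0.64638 − 0.48912 ≈ 0.157.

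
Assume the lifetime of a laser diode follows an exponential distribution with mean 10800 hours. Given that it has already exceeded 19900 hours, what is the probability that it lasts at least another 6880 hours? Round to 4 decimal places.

0.5289

The rate is λ = 1/10800 = 0.0000925926 per hour.
P(X > s+t | X > s) = e^(−λ(s+t))/e^(−λs) = e^(−λt), independent of s = 19900.
P(X > 6880) = e^(−0.63704) ≈ 0.5289.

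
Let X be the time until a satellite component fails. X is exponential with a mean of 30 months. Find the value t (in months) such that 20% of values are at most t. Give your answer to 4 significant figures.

6.694

The rate is λ = 1/30 = 0.0333333 per month.
Set 1 − e^(−λt) = 0.2, so t = −ln(0.8)/λ = 0.22314/0.0333333 ≈ 6.69431 months.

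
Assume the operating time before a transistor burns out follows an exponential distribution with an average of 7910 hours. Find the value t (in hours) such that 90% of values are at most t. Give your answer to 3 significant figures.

18200

The rate is λ = 1/7910 = 0.000126422 per hour.
Set 1 − e^(−λt) = 0.9, so t = −ln(0.1)/λ = 2.3026/0.000126422 ≈ 18213.4 hours.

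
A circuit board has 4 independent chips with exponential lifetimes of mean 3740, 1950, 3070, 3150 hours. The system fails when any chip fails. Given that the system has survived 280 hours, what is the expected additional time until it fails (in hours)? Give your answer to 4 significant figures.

702.5

First-failure rate Σλ = 1/3740 + 1/1950 + 1/3070 + 1/3150 = 0.00142339.
By memorylessness the expected residual is 1/Σλ = 702.546 hours, regardless of the 280 already elapsed.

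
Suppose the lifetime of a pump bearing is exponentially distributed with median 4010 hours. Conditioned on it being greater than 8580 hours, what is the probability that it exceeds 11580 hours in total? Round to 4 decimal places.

0.5954

For an exponential, median = ln(2)/λ, so λ = ln 2 / 4010 = 0.000172855 per hour.
P(X > s+t | X > s) = e^(−λ(s+t))/e^(−λs) = e^(−λt), independent of s = 8580.
P(X > 3000) = e^(−0.51856) ≈ 0.5954.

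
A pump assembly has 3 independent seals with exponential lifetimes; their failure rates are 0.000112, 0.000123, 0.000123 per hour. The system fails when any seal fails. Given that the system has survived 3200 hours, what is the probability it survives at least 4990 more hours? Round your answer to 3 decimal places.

0.168

Time to first failure ~ Exp(Σλ) with Σλ = 0.000358.
By memorylessness, P(T > 3200+4990 | T > 3200) = P(T > 4990) = e^(−0.000358·4990) ≈ 0.168.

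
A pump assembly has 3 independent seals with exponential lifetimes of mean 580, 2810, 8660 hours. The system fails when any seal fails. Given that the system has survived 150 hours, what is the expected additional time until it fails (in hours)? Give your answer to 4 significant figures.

455.5

First-failure rate Σλ = 1/580 + 1/2810 + 1/8660 = 0.00219548.
By memorylessness the expected residual is 1/Σλ = 455.481 hours, regardless of the 150 already elapsed.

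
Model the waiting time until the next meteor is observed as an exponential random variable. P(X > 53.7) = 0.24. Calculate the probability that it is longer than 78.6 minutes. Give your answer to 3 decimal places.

0.124

e^(−λ·53.7) = 0.24 ⇒ λ = −ln(0.24)/53.7 = 0.0265757.
P(X > 78.6) = e^(−0.0265757·78.6) = e^(−2.0889) ≈ 0.124.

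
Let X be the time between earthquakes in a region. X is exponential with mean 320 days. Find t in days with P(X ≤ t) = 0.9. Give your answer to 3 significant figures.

737

The rate is λ = 1/320 = 0.003125 per day.
Set 1 − e^(−λt) = 0.9, so t = −ln(0.1)/λ = 2.3026/0.003125 ≈ 736.827 days.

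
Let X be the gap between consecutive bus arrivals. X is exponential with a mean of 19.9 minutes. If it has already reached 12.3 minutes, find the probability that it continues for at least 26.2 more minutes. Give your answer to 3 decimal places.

0.268

The rate is λ = 1/19.9 = 0.0502513 per minute.
The exponential is memoryless, so the remaining time is again Exp(λ): the condition X > 12.3 is irrelevant.
P(X > 26.2) = e^(−1.3166) ≈ 0.268.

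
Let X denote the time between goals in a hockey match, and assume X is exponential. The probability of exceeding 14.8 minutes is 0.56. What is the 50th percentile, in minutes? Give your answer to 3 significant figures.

e^(−λ·14.8) = 0.56 ⇒ λ = −ln(0.56)/14.8 = 0.0391769.
50th percentile: 1 − e^(−λt) = 0.5, t = −ln(0.5)/λ = 17.6927 minutes.

17.7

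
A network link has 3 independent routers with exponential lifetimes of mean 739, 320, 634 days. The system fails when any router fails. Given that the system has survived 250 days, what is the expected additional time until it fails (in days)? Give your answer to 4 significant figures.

165.1

First-failure rate Σλ = 1/739 + 1/320 + 1/634 = 0.00605547.
By memorylessness the expected residual is 1/Σλ = 165.14 days, regardless of the 250 already elapsed.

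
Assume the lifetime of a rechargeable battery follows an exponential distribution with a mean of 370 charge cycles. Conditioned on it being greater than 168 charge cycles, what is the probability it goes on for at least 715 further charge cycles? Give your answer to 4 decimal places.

0.1448

The rate is λ = 1/370 = 0.0027027 per charge cycle.
By the memoryless property, P(X > 168+715 | X > 168) = P(X > 715).
P(X > 715) = e^(−1.9324) ≈ 0.1448.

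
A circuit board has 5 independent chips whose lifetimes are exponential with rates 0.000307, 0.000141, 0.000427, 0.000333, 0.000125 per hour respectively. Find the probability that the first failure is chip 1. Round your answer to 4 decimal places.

0.2303

The time to first failure is exponential with rate Σλ = 0.000307 + 0.000141 + 0.000427 + 0.000333 + 0.000125 = 0.001333.
P(chip 1 first) = λ_1/Σλ = 0.000307/0.001333 ≈ 0.2303.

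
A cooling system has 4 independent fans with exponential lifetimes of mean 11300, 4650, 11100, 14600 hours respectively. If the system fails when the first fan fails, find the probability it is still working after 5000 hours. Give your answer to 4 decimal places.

0.0992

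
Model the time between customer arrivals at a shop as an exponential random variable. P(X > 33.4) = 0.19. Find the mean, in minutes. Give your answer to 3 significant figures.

e^(−λ·33.4) = 0.19 ⇒ λ = −ln(0.19)/33.4 = 0.0497225.
Mean = 1/λ = 20.1116 minutes.

20.1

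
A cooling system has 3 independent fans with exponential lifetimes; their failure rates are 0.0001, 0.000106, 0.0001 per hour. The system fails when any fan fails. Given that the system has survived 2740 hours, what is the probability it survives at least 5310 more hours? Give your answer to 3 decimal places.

Time to first failure ~ Exp(Σλ) with Σλ = 0.000306.
By memorylessness, P(T > 2740+5310 | T > 2740) = P(T > 5310) = e^(−0.000306·5310) ≈ 0.197.

0.197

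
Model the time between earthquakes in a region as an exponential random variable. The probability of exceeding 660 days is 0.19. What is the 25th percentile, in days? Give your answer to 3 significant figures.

e^(−λ·660) = 0.19 ⇒ λ = −ln(0.19)/660 = 0.00251626.
25th percentile: 1 − e^(−λt) = 0.25, t = −ln(0.75)/λ = 114.329 days.

114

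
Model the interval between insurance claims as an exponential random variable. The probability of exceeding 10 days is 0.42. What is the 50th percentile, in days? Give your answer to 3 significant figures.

e^(−λ·10) = 0.42 ⇒ λ = −ln(0.42)/10 = 0.0867501.
50th percentile: 1 − e^(−λt) = 0.5, t = −ln(0.5)/λ = 7.99016 days.

7.99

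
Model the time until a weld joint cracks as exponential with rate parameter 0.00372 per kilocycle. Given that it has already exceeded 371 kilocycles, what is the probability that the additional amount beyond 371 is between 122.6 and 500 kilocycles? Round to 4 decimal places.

0.4781

Memoryless: the residual past 371 is again Exp(λ).
P(122.6 < residual < 500) = e^(−λ·122.6) − e^(−λ·500) = 0.63377 − 0.15567 ≈ 0.4781.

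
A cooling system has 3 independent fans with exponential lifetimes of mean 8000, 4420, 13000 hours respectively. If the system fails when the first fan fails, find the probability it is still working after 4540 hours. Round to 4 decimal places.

The first failure time is exponential with rate Σλ_i = 1/8000 + 1/4420 + 1/13000 = 0.000428167 per hour.
P(min > 4540) = e^(−0.000428167·4540) = e^(−1.9439) ≈ 0.1431.

0.1431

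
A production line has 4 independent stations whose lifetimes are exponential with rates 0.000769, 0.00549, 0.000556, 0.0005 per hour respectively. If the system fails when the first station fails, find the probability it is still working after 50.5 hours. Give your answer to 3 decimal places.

The time to first failure is exponential with rate Σλ = 0.000769 + 0.00549 + 0.000556 + 0.0005 = 0.007315.
P(min > 50.5) = e^(−0.007315·50.5) = e^(−0.36941) ≈ 0.691.

0.691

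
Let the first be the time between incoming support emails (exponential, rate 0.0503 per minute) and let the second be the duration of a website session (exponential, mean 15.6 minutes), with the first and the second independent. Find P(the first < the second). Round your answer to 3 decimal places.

0.440

λ_1 = 0.0503, λ_2 = 1/15.6 = 0.0641026.
For independent exponentials, P(the first < the second) = λ_1/(λ_1+λ_2) = 0.0503/0.114403 ≈ 0.440.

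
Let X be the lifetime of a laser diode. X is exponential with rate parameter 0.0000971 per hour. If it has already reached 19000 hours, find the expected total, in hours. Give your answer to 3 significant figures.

29300

By memorylessness, E[X | X > 19000] = 19000 + 1/λ = 19000 + 10298.7 = 29298.7 hours.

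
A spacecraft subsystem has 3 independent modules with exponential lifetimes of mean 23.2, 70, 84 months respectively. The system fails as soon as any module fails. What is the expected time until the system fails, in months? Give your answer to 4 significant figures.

The first failure time is exponential with rate Σλ_i = 1/23.2 + 1/70 + 1/84 = 0.0692939 per month.
E[min] = 1/Σλ = 1/0.0692939 = 14.4313 months.

14.43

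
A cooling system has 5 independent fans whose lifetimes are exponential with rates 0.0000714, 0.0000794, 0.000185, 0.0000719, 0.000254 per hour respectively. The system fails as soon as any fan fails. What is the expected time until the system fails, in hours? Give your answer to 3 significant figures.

1510

The time to first failure is exponential with rate Σλ = 0.0000714 + 0.0000794 + 0.000185 + 0.0000719 + 0.000254 = 0.0006617.
E[min] = 1/Σλ = 1/0.0006617 = 1511.26 hours.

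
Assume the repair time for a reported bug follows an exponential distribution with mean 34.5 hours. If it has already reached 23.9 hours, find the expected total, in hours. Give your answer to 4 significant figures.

58.40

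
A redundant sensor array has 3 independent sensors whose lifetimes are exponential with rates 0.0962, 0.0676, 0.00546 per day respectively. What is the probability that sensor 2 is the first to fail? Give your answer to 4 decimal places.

The time to first failure is exponential with rate Σλ = 0.0962 + 0.0676 + 0.00546 = 0.16926.
P(sensor 2 first) = λ_2/Σλ = 0.0676/0.16926 ≈ 0.3994.

0.3994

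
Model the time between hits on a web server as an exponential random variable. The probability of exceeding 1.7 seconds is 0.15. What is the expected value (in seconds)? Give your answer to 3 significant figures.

e^(−λ·1.7) = 0.15 ⇒ λ = −ln(0.15)/1.7 = 1.11595.
Mean = 1/λ = 0.896095 seconds.

0.896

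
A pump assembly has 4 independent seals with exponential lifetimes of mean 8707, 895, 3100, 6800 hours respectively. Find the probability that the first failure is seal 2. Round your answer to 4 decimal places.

Rates: λ_i = 1/mean_i → 0.00011485, 0.00111732, 0.000322581, 0.000147059; Σλ = 0.00170181.
P(seal 2 first) = λ_2/Σλ = 0.00111732/0.00170181 ≈ 0.6565.

0.6565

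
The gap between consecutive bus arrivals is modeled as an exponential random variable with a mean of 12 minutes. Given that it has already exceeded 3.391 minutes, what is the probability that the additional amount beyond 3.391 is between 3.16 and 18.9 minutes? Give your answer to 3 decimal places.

0.561

The rate is λ = 1/12 = 0.0833333 per minute.
Memoryless: the residual past 3.391 is again Exp(λ).
P(3.16 < residual < 18.9) = e^(−λ·3.16) − e^(−λ·18.9) = 0.76849 − 0.20701 ≈ 0.561.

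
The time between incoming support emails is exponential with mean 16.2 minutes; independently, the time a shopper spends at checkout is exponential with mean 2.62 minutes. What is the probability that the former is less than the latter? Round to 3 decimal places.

λ_1 = 1/16.2 = 0.0617284, λ_2 = 1/2.62 = 0.381679.
For independent exponentials, P(the former < the latter) = λ_1/(λ_1+λ_2) = 0.0617284/0.443408 ≈ 0.139.

0.139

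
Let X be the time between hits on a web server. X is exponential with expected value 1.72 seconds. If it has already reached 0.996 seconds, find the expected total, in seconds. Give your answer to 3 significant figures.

2.72

The rate is λ = 1/1.72 = 0.581395 per second.
By memorylessness, E[X | X > 0.996] = 0.996 + 1/λ = 0.996 + 1.72 = 2.716 seconds.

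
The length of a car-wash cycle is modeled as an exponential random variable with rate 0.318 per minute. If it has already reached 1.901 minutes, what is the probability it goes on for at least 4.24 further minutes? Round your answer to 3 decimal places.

The exponential is memoryless, so the remaining time is again Exp(λ): the condition X > 1.901 is irrelevant.
P(X > 4.24) = e^(−1.3483) ≈ 0.260.

0.260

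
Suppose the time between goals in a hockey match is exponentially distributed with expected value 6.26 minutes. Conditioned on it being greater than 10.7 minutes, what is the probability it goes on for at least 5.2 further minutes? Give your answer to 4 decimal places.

0.4358

The rate is λ = 1/6.26 = 0.159744 per minute.
The exponential is memoryless, so the remaining time is again Exp(λ): the condition X > 10.7 is irrelevant.
P(X > 5.2) = e^(−0.83067) ≈ 0.4358.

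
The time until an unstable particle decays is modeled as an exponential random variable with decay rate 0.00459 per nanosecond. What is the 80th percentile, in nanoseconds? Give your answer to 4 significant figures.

Set 1 − e^(−λt) = 0.8, so t = −ln(0.2)/λ = 1.6094/0.00459 ≈ 350.64 nanoseconds.

350.6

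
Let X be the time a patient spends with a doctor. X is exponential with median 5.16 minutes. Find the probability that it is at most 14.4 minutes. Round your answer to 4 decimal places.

For an exponential, median = ln(2)/λ, so λ = ln 2 / 5.16 = 0.134331 per minute.
P(X ≤ 14.4) = 1 − e^(−λ·14.4) = 1 − e^(−1.9344) ≈ 0.8555.

0.8555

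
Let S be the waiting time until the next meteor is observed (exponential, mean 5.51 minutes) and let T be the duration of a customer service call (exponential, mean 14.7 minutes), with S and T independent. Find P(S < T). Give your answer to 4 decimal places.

0.7274

λ_1 = 1/5.51 = 0.181488, λ_2 = 1/14.7 = 0.0680272.
For independent exponentials, P(S < T) = λ_1/(λ_1+λ_2) = 0.181488/0.249515 ≈ 0.7274.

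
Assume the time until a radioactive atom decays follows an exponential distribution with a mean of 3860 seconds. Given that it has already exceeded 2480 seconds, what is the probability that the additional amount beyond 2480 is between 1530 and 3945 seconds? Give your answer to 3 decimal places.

0.313

The rate is λ = 1/3860 = 0.000259067 per second.
Memoryless: the residual past 2480 is again Exp(λ).
P(1530 < residual < 3945) = e^(−λ·1530) − e^(−λ·3945) = 0.67276 − 0.35987 ≈ 0.313.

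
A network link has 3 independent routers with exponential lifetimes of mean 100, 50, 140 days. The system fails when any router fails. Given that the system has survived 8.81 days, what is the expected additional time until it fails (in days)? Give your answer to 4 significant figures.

26.92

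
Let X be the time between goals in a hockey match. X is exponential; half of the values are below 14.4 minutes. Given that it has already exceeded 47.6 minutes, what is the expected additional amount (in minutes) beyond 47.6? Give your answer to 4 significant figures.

20.77

For an exponential, median = ln(2)/λ, so λ = ln 2 / 14.4 = 0.0481352 per minute.
By memorylessness, the remaining amount past any threshold is again Exp(λ) with mean 1/λ = 20.7748 minutes.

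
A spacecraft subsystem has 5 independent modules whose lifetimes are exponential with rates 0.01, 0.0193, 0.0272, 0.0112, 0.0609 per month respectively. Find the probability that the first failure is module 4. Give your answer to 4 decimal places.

The time to first failure is exponential with rate Σλ = 0.01 + 0.0193 + 0.0272 + 0.0112 + 0.0609 = 0.1286.
P(module 4 first) = λ_4/Σλ = 0.0112/0.1286 ≈ 0.0871.

0.0871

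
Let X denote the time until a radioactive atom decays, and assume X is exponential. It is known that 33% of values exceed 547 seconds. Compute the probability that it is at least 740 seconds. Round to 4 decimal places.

0.2232

e^(−λ·547) = 0.33 ⇒ λ = −ln(0.33)/547 = 0.00202681.
P(X > 740) = e^(−0.00202681·740) = e^(−1.4998) ≈ 0.2232.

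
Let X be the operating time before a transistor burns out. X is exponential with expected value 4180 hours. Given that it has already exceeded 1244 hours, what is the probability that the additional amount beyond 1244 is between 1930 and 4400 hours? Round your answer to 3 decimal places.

0.281

The rate is λ = 1/4180 = 0.000239234 per hour.
Memoryless: the residual past 1244 is again Exp(λ).
P(1930 < residual < 4400) = e^(−λ·1930) − e^(−λ·4400) = 0.63020 − 0.34902 ≈ 0.281.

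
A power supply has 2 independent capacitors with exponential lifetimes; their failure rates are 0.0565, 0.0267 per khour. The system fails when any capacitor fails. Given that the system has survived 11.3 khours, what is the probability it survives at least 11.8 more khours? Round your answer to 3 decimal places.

0.375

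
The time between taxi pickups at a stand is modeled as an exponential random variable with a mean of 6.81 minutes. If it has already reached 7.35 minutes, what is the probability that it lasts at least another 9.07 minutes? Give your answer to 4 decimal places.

The rate is λ = 1/6.81 = 0.146843 per minute.
P(X > s+t | X > s) = e^(−λ(s+t))/e^(−λs) = e^(−λt), independent of s = 7.35.
P(X > 9.07) = e^(−1.3319) ≈ 0.2640.

0.2640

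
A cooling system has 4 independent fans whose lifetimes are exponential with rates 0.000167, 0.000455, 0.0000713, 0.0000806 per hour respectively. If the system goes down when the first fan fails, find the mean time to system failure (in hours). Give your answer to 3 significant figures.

The time to first failure is exponential with rate Σλ = 0.000167 + 0.000455 + 0.0000713 + 0.0000806 = 0.0007739.
E[min] = 1/Σλ = 1/0.0007739 = 1292.16 hours.

1290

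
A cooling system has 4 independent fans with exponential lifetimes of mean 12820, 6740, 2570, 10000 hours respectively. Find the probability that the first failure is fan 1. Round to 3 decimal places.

Rates: λ_i = 1/mean_i → 0.0000780031, 0.000148368, 0.000389105, 0.0001; Σλ = 0.000715476.
P(fan 1 first) = λ_1/Σλ = 0.0000780031/0.000715476 ≈ 0.109.

0.109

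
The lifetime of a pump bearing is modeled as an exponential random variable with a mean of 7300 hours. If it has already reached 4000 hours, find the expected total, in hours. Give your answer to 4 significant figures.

The rate is λ = 1/7300 = 0.000136986 per hour.
By memorylessness, E[X | X > 4000] = 4000 + 1/λ = 4000 + 7300 = 11300 hours.

11300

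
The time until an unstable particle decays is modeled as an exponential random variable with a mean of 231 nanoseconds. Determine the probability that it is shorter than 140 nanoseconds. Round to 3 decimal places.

The rate is λ = 1/231 = 0.004329 per nanosecond.
P(X ≤ 140) = 1 − e^(−λ·140) = 1 − e^(−0.60606) ≈ 0.455.

0.455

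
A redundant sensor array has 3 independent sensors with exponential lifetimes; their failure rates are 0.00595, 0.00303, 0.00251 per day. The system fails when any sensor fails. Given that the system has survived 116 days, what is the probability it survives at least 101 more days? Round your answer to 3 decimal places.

Time to first failure ~ Exp(Σλ) with Σλ = 0.01149.
By memorylessness, P(T > 116+101 | T > 116) = P(T > 101) = e^(−0.01149·101) ≈ 0.313.

0.313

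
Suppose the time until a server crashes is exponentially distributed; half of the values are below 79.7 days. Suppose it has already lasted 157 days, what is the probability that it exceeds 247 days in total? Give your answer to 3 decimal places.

0.457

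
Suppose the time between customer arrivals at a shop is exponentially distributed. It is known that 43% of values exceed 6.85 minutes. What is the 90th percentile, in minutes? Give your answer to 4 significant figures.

e^(−λ·6.85) = 0.43 ⇒ λ = −ln(0.43)/6.85 = 0.123207.
90th percentile: 1 − e^(−λt) = 0.9, t = −ln(0.1)/λ = 18.6887 minutes.

18.69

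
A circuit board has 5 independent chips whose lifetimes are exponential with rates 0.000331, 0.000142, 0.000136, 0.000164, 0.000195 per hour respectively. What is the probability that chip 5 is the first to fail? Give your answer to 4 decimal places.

The time to first failure is exponential with rate Σλ = 0.000331 + 0.000142 + 0.000136 + 0.000164 + 0.000195 = 0.000968.
P(chip 5 first) = λ_5/Σλ = 0.000195/0.000968 ≈ 0.2014.

0.2014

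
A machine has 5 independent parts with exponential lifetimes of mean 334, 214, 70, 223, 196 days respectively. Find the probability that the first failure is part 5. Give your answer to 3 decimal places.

Rates: λ_i = 1/mean_i → 0.00299401, 0.0046729, 0.0142857, 0.0044843, 0.00510204; Σλ = 0.031539.
P(part 5 first) = λ_5/Σλ = 0.00510204/0.031539 ≈ 0.162.

0.162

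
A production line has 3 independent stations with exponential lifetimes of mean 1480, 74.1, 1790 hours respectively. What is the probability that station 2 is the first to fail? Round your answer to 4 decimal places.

Rates: λ_i = 1/mean_i → 0.000675676, 0.0134953, 0.000558659; Σλ = 0.0147296.
P(station 2 first) = λ_2/Σλ = 0.0134953/0.0147296 ≈ 0.9162.

0.9162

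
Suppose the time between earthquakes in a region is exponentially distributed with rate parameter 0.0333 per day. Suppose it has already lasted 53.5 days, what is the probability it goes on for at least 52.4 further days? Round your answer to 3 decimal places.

By the memoryless property, P(X > 53.5+52.4 | X > 53.5) = P(X > 52.4).
P(X > 52.4) = e^(−1.7449) ≈ 0.175.

0.175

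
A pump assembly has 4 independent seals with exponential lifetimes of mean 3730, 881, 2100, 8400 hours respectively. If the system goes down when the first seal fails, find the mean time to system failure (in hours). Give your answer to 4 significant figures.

500.4

The first failure time is exponential with rate Σλ_i = 1/3730 + 1/881 + 1/2100 + 1/8400 = 0.00199841 per hour.
E[min] = 1/Σλ = 1/0.00199841 = 500.398 hours.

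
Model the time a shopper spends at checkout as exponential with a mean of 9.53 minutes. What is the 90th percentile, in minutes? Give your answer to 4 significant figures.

21.94

The rate is λ = 1/9.53 = 0.104932 per minute.
Set 1 − e^(−λt) = 0.9, so t = −ln(0.1)/λ = 2.3026/0.104932 ≈ 21.9436 minutes.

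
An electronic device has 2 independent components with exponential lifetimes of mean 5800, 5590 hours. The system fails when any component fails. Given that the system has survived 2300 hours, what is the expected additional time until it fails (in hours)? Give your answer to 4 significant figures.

First-failure rate Σλ = 1/5800 + 1/5590 = 0.000351305.
By memorylessness the expected residual is 1/Σλ = 2846.53 hours, regardless of the 2300 already elapsed.

2847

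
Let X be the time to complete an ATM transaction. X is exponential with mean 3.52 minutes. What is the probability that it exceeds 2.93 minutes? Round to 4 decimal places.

The rate is λ = 1/3.52 = 0.284091 per minute.
P(X > 2.93) = e^(−λ·2.93) = e^(−0.83239) ≈ 0.4350.

0.4350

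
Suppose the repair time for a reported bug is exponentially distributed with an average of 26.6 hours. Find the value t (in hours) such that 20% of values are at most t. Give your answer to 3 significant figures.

The rate is λ = 1/26.6 = 0.037594 per hour.
Set 1 − e^(−λt) = 0.2, so t = −ln(0.8)/λ = 0.22314/0.037594 ≈ 5.93562 hours.

5.94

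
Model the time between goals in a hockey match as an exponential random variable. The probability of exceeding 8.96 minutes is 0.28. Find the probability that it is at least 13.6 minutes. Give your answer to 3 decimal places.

0.145

e^(−λ·8.96) = 0.28 ⇒ λ = −ln(0.28)/8.96 = 0.142072.
P(X > 13.6) = e^(−0.142072·13.6) = e^(−1.9322) ≈ 0.145.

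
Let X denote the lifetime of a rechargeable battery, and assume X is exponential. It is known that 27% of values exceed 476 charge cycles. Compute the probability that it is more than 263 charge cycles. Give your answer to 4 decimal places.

0.4851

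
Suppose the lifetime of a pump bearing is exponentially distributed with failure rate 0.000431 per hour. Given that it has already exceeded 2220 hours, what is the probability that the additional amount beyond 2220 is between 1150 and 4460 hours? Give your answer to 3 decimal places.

0.463

Memoryless: the residual past 2220 is again Exp(λ).
P(1150 < residual < 4460) = e^(−λ·1150) − e^(−λ·4460) = 0.60917 − 0.14628 ≈ 0.463.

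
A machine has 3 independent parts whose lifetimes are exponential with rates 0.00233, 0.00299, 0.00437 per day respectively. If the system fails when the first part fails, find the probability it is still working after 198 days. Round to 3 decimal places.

0.147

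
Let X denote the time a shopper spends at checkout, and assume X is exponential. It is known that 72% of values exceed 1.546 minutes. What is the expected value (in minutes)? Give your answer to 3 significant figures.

4.71

e^(−λ·1.546) = 0.72 ⇒ λ = −ln(0.72)/1.546 = 0.212486.
Mean = 1/λ = 4.70618 minutes.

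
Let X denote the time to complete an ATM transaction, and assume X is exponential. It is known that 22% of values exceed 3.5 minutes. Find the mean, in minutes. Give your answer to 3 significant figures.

2.31

e^(−λ·3.5) = 0.22 ⇒ λ = −ln(0.22)/3.5 = 0.432608.
Mean = 1/λ = 2.31156 minutes.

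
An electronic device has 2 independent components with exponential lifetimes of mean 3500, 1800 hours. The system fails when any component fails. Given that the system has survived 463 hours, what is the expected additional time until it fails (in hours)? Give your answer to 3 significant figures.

1190

First-failure rate Σλ = 1/3500 + 1/1800 = 0.00084127.
By memorylessness the expected residual is 1/Σλ = 1188.68 hours, regardless of the 463 already elapsed.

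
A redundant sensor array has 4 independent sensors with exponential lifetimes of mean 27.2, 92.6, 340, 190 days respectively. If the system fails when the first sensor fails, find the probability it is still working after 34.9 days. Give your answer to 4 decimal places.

0.1428

The first failure time is exponential with rate Σλ_i = 1/27.2 + 1/92.6 + 1/340 + 1/190 = 0.0557682 per day.
P(min > 34.9) = e^(−0.0557682·34.9) = e^(−1.9463) ≈ 0.1428.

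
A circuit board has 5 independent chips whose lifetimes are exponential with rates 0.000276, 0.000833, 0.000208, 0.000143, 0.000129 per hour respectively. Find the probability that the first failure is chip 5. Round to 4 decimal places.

0.0812

The time to first failure is exponential with rate Σλ = 0.000276 + 0.000833 + 0.000208 + 0.000143 + 0.000129 = 0.001589.
P(chip 5 first) = λ_5/Σλ = 0.000129/0.001589 ≈ 0.0812.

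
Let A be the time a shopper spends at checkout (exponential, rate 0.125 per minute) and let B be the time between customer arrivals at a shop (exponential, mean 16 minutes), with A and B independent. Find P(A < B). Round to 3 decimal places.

0.667

λ_1 = 0.125, λ_2 = 1/16 = 0.0625.
For independent exponentials, P(A < B) = λ_1/(λ_1+λ_2) = 0.125/0.1875 ≈ 0.667.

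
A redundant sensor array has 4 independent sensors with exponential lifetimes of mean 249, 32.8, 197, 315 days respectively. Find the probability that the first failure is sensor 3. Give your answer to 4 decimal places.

Rates: λ_i = 1/mean_i → 0.00401606, 0.0304878, 0.00507614, 0.0031746; Σλ = 0.0427546.
P(sensor 3 first) = λ_3/Σλ = 0.00507614/0.0427546 ≈ 0.1187.

0.1187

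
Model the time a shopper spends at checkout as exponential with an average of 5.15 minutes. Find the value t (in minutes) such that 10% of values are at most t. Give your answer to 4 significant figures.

The rate is λ = 1/5.15 = 0.194175 per minute.
Set 1 − e^(−λt) = 0.1, so t = −ln(0.9)/λ = 0.10536/0.194175 ≈ 0.542607 minutes.

0.5426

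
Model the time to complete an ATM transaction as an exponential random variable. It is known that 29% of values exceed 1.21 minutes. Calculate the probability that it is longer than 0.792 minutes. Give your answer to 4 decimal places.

0.4447

e^(−λ·1.21) = 0.29 ⇒ λ = −ln(0.29)/1.21 = 1.02304.
P(X > 0.792) = e^(−1.02304·0.792) = e^(−0.81025) ≈ 0.4447.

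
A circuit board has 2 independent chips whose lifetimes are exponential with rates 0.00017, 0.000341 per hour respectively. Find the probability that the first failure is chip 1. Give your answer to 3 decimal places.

The time to first failure is exponential with rate Σλ = 0.00017 + 0.000341 = 0.000511.
P(chip 1 first) = λ_1/Σλ = 0.00017/0.000511 ≈ 0.333.

0.333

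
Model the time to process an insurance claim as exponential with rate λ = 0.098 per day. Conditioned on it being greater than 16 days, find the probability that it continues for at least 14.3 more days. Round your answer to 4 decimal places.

By the memoryless property, P(X > 16+14.3 | X > 16) = P(X > 14.3).
P(X > 14.3) = e^(−1.4014) ≈ 0.2463.

0.2463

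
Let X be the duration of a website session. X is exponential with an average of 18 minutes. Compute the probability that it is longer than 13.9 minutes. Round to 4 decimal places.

The rate is λ = 1/18 = 0.0555556 per minute.
P(X > 13.9) = e^(−λ·13.9) = e^(−0.77222) ≈ 0.4620.

0.4620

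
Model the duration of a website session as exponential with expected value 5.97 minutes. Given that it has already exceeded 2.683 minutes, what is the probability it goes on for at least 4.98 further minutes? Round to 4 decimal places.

0.4342

The rate is λ = 1/5.97 = 0.167504 per minute.
P(X > s+t | X > s) = e^(−λ(s+t))/e^(−λs) = e^(−λt), independent of s = 2.683.
P(X > 4.98) = e^(−0.83417) ≈ 0.4342.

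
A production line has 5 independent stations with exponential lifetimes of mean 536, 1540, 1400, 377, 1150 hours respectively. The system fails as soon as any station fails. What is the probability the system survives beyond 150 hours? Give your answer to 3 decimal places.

The first failure time is exponential with rate Σλ_i = 1/536 + 1/1540 + 1/1400 + 1/377 + 1/1150 = 0.00675139 per hour.
P(min > 150) = e^(−0.00675139·150) = e^(−1.0127) ≈ 0.363.

0.363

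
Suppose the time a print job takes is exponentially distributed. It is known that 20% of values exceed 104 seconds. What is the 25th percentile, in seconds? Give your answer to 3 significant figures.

18.6

e^(−λ·104) = 0.20 ⇒ λ = −ln(0.20)/104 = 0.0154754.
25th percentile: 1 − e^(−λt) = 0.25, t = −ln(0.75)/λ = 18.5897 seconds.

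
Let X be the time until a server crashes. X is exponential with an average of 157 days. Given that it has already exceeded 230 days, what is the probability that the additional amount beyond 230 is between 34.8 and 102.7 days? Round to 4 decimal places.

0.2813

The rate is λ = 1/157 = 0.00636943 per day.
Memoryless: the residual past 230 is again Exp(λ).
P(34.8 < residual < 102.7) = e^(−λ·34.8) − e^(−λ·102.7) = 0.80119 − 0.51989 ≈ 0.2813.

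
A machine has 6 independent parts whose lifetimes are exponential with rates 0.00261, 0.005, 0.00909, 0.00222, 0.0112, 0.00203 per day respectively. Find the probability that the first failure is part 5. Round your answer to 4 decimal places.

0.3484

The time to first failure is exponential with rate Σλ = 0.00261 + 0.005 + 0.00909 + 0.00222 + 0.0112 + 0.00203 = 0.03215.
P(part 5 first) = λ_5/Σλ = 0.0112/0.03215 ≈ 0.3484.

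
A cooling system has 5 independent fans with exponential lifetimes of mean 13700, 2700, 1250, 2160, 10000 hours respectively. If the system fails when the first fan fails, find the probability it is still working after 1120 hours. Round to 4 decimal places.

The first failure time is exponential with rate Σλ_i = 1/13700 + 1/2700 + 1/1250 + 1/2160 + 1/10000 = 0.00180633 per hour.
P(min > 1120) = e^(−0.00180633·1120) = e^(−2.0231) ≈ 0.1322.

0.1322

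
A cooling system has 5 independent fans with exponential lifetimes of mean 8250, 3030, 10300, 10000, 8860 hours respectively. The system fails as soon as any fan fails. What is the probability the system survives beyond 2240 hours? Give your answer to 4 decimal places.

0.1818

The first failure time is exponential with rate Σλ_i = 1/8250 + 1/3030 + 1/10300 + 1/10000 + 1/8860 = 0.000761199 per hour.
P(min > 2240) = e^(−0.000761199·2240) = e^(−1.7051) ≈ 0.1818.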